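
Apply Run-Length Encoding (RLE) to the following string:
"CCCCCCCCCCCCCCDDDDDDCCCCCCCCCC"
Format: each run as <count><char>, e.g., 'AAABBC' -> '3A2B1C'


Scanning runs left to right:
  i=0: run of 'C' x 14 -> '14C'
  i=14: run of 'D' x 6 -> '6D'
  i=20: run of 'C' x 10 -> '10C'

RLE = 14C6D10C


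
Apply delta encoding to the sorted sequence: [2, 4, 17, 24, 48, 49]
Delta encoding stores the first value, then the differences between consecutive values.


First value: 2
Deltas:
  4 - 2 = 2
  17 - 4 = 13
  24 - 17 = 7
  48 - 24 = 24
  49 - 48 = 1


Delta encoded: [2, 2, 13, 7, 24, 1]


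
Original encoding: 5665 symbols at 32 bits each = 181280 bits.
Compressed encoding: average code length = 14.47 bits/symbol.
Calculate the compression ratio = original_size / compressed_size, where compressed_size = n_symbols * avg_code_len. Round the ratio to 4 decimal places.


original_size = n_symbols * orig_bits = 5665 * 32 = 181280 bits
compressed_size = n_symbols * avg_code_len = 5665 * 14.47 = 81972.55 bits
ratio = original_size / compressed_size = 181280 / 81972.55 = 2.2115

Compression ratio = 2.2115


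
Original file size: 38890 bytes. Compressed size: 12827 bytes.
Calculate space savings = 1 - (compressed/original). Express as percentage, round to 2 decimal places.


ratio = compressed/original = 12827/38890 = 0.329828
savings = 1 - ratio = 1 - 0.329828 = 0.670172
as a percentage: 0.670172 * 100 = 67.02%

Space savings = 1 - 12827/38890 = 67.02%


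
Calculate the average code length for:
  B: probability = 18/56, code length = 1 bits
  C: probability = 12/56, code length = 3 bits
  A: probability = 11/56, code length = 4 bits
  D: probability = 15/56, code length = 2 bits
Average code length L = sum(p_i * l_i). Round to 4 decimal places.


Weighted contributions p_i * l_i:
  B: (18/56) * 1 = 18/56
  C: (12/56) * 3 = 36/56
  A: (11/56) * 4 = 44/56
  D: (15/56) * 2 = 30/56
Sum = (18 + 36 + 44 + 30)/56 = 128/56

L = 128/56 = 2.2857 bits/symbol


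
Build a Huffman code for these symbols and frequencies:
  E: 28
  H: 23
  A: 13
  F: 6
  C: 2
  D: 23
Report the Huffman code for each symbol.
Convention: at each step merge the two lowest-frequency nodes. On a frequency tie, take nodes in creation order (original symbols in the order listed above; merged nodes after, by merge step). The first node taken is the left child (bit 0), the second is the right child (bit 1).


Huffman tree construction:
Step 1: Merge C(2) + F(6) = 8
Step 2: Merge (C+F)(8) + A(13) = 21
Step 3: Merge ((C+F)+A)(21) + H(23) = 44
Step 4: Merge D(23) + E(28) = 51
Step 5: Merge (((C+F)+A)+H)(44) + (D+E)(51) = 95
Read each symbol's code off the tree from the root (left child = 0, right child = 1).

Codes:
  E: 11 (length 2)
  H: 01 (length 2)
  A: 001 (length 3)
  F: 0001 (length 4)
  C: 0000 (length 4)
  D: 10 (length 2)
Average code length: 219/95 = 2.3053 bits/symbol


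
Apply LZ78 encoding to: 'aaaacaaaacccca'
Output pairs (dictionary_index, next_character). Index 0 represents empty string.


LZ78 encoding steps:
Dictionary: {0: ''}
Step 1: w='' (idx 0), next='a' -> output (0, 'a'), add 'a' as idx 1
Step 2: w='a' (idx 1), next='a' -> output (1, 'a'), add 'aa' as idx 2
Step 3: w='a' (idx 1), next='c' -> output (1, 'c'), add 'ac' as idx 3
Step 4: w='aa' (idx 2), next='a' -> output (2, 'a'), add 'aaa' as idx 4
Step 5: w='ac' (idx 3), next='c' -> output (3, 'c'), add 'acc' as idx 5
Step 6: w='' (idx 0), next='c' -> output (0, 'c'), add 'c' as idx 6
Step 7: w='c' (idx 6), next='a' -> output (6, 'a'), add 'ca' as idx 7


Encoded: [(0, 'a'), (1, 'a'), (1, 'c'), (2, 'a'), (3, 'c'), (0, 'c'), (6, 'a')]


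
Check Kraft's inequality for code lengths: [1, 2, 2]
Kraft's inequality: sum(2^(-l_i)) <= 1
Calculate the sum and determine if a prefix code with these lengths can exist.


Sum = 2^(-1) + 2^(-2) + 2^(-2)
    = 0.5 + 0.25 + 0.25
    = 4/4 = 1.0
Since 1.0 <= 1, Kraft's inequality IS satisfied.
A prefix code with these lengths CAN exist.

Kraft sum = 1.0. Satisfied.


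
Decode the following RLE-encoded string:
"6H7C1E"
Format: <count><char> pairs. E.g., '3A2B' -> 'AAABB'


Expanding each <count><char> pair:
  6H -> 'HHHHHH'
  7C -> 'CCCCCCC'
  1E -> 'E'

Decoded = HHHHHHCCCCCCCE


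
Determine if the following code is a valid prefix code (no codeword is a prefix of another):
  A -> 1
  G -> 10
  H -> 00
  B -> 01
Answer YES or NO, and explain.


Checking each pair (does one codeword prefix another?):
  A='1' vs G='10': prefix -- VIOLATION

NO -- this is NOT a valid prefix code. A (1) is a prefix of G (10).


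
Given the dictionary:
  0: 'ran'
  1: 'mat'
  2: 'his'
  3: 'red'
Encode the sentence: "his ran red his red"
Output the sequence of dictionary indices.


Look up each word in the dictionary:
  'his' -> 2
  'ran' -> 0
  'red' -> 3
  'his' -> 2
  'red' -> 3

Encoded: [2, 0, 3, 2, 3]


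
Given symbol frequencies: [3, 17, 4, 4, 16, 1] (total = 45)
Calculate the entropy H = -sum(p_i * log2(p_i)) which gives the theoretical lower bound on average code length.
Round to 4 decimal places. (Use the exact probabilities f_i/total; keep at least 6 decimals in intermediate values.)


Per-symbol terms -p_i * log2(p_i) with p_i = f_i/45:
  p = 3/45 = 0.066667: log2(p) = -3.906891, -p*log2(p) = 0.260459
  p = 17/45 = 0.377778: log2(p) = -1.404390, -p*log2(p) = 0.530547
  p = 4/45 = 0.088889: log2(p) = -3.491853, -p*log2(p) = 0.310387
  p = 4/45 = 0.088889: log2(p) = -3.491853, -p*log2(p) = 0.310387
  p = 16/45 = 0.355556: log2(p) = -1.491853, -p*log2(p) = 0.530437
  p = 1/45 = 0.022222: log2(p) = -5.491853, -p*log2(p) = 0.122041
H = 0.260459 + 0.530547 + 0.310387 + 0.310387 + 0.530437 + 0.122041 = 2.064258

H = 2.0643 bits/symbol


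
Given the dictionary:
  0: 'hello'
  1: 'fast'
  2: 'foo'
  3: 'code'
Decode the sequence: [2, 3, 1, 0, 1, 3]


Look up each index in the dictionary:
  2 -> 'foo'
  3 -> 'code'
  1 -> 'fast'
  0 -> 'hello'
  1 -> 'fast'
  3 -> 'code'

Decoded: "foo code fast hello fast code"


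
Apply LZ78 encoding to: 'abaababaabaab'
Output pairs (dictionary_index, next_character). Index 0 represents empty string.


LZ78 encoding steps:
Dictionary: {0: ''}
Step 1: w='' (idx 0), next='a' -> output (0, 'a'), add 'a' as idx 1
Step 2: w='' (idx 0), next='b' -> output (0, 'b'), add 'b' as idx 2
Step 3: w='a' (idx 1), next='a' -> output (1, 'a'), add 'aa' as idx 3
Step 4: w='b' (idx 2), next='a' -> output (2, 'a'), add 'ba' as idx 4
Step 5: w='ba' (idx 4), next='a' -> output (4, 'a'), add 'baa' as idx 5
Step 6: w='baa' (idx 5), next='b' -> output (5, 'b'), add 'baab' as idx 6


Encoded: [(0, 'a'), (0, 'b'), (1, 'a'), (2, 'a'), (4, 'a'), (5, 'b')]


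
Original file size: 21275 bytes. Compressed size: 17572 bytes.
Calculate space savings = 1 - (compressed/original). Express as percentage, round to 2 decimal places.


ratio = compressed/original = 17572/21275 = 0.825946
savings = 1 - ratio = 1 - 0.825946 = 0.174054
as a percentage: 0.174054 * 100 = 17.41%

Space savings = 1 - 17572/21275 = 17.41%


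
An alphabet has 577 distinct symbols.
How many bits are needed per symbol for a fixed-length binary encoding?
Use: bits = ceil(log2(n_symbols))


log2(577) = 9.1724
Bracket: 2^9 = 512 < 577 <= 2^10 = 1024
So ceil(log2(577)) = 10

bits = ceil(log2(577)) = ceil(9.1724) = 10 bits


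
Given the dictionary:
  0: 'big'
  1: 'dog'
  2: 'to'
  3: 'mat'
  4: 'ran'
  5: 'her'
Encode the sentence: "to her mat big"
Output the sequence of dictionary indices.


Look up each word in the dictionary:
  'to' -> 2
  'her' -> 5
  'mat' -> 3
  'big' -> 0

Encoded: [2, 5, 3, 0]


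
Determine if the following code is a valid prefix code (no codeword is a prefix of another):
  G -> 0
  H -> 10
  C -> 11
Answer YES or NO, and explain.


Checking each pair (does one codeword prefix another?):
  G='0' vs H='10': no prefix
  G='0' vs C='11': no prefix
  H='10' vs G='0': no prefix
  H='10' vs C='11': no prefix
  C='11' vs G='0': no prefix
  C='11' vs H='10': no prefix
No violation found over all pairs.

YES -- this is a valid prefix code. No codeword is a prefix of any other codeword.


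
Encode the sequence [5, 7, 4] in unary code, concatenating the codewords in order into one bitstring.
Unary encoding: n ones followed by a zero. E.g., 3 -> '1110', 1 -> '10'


Encode each number as n ones followed by a terminating 0:
  5 -> 111110 (6 bits)
  7 -> 11111110 (8 bits)
  4 -> 11110 (5 bits)
Total length = 6 + 8 + 5 = 19 bits.

Unary([5, 7, 4]) = 1111101111111011110 (19 bits)


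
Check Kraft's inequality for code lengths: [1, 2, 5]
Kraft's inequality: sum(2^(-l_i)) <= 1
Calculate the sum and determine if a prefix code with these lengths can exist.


Sum = 2^(-1) + 2^(-2) + 2^(-5)
    = 0.5 + 0.25 + 0.03125
    = 25/32 = 0.78125
Since 0.78125 <= 1, Kraft's inequality IS satisfied.
A prefix code with these lengths CAN exist.

Kraft sum = 0.78125. Satisfied.


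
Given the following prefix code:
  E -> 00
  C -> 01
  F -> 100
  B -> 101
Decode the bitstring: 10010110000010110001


Decoding step by step:
Bits 100 -> F
Bits 101 -> B
Bits 100 -> F
Bits 00 -> E
Bits 01 -> C
Bits 01 -> C
Bits 100 -> F
Bits 01 -> C


Decoded message: FBFECCFC


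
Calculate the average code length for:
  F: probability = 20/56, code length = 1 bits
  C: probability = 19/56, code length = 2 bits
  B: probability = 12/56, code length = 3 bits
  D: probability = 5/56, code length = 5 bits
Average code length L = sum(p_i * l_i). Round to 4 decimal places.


Weighted contributions p_i * l_i:
  F: (20/56) * 1 = 20/56
  C: (19/56) * 2 = 38/56
  B: (12/56) * 3 = 36/56
  D: (5/56) * 5 = 25/56
Sum = (20 + 38 + 36 + 25)/56 = 119/56

L = 119/56 = 2.1250 bits/symbol


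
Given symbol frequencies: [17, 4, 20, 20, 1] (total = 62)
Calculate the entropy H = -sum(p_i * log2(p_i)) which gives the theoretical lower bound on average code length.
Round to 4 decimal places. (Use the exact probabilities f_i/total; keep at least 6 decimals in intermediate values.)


Per-symbol terms -p_i * log2(p_i) with p_i = f_i/62:
  p = 17/62 = 0.274194: log2(p) = -1.866733, -p*log2(p) = 0.511846
  p = 4/62 = 0.064516: log2(p) = -3.954196, -p*log2(p) = 0.255109
  p = 20/62 = 0.322581: log2(p) = -1.632268, -p*log2(p) = 0.526538
  p = 20/62 = 0.322581: log2(p) = -1.632268, -p*log2(p) = 0.526538
  p = 1/62 = 0.016129: log2(p) = -5.954196, -p*log2(p) = 0.096035
H = 0.511846 + 0.255109 + 0.526538 + 0.526538 + 0.096035 = 1.916066

H = 1.9161 bits/symbol


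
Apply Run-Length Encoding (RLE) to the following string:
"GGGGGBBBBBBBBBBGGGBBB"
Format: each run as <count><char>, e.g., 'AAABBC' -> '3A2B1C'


Scanning runs left to right:
  i=0: run of 'G' x 5 -> '5G'
  i=5: run of 'B' x 10 -> '10B'
  i=15: run of 'G' x 3 -> '3G'
  i=18: run of 'B' x 3 -> '3B'

RLE = 5G10B3G3B


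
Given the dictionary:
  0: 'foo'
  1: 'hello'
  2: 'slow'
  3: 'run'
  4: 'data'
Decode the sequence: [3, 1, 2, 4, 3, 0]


Look up each index in the dictionary:
  3 -> 'run'
  1 -> 'hello'
  2 -> 'slow'
  4 -> 'data'
  3 -> 'run'
  0 -> 'foo'

Decoded: "run hello slow data run foo"


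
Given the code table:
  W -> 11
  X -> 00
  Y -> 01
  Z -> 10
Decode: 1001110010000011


Decoding:
10 -> Z
01 -> Y
11 -> W
00 -> X
10 -> Z
00 -> X
00 -> X
11 -> W


Result: ZYWXZXXW


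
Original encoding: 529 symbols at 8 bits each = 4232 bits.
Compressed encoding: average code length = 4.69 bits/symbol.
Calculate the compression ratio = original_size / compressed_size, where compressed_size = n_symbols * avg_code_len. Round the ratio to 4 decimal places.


original_size = n_symbols * orig_bits = 529 * 8 = 4232 bits
compressed_size = n_symbols * avg_code_len = 529 * 4.69 = 2481.01 bits
ratio = original_size / compressed_size = 4232 / 2481.01 = 1.7058

Compression ratio = 1.7058


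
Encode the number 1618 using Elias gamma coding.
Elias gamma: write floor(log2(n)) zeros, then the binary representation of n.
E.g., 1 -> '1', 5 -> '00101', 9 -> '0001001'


num_bits = floor(log2(1618)) + 1 = 11
leading_zeros = num_bits - 1 = 10
binary(1618) = 11001010010

Elias gamma(1618) = '0000000000' + '11001010010' = 000000000011001010010 (21 bits)


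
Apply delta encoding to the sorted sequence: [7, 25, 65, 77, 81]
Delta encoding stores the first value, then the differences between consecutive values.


First value: 7
Deltas:
  25 - 7 = 18
  65 - 25 = 40
  77 - 65 = 12
  81 - 77 = 4


Delta encoded: [7, 18, 40, 12, 4]


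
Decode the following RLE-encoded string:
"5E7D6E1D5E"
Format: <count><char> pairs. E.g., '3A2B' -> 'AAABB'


Expanding each <count><char> pair:
  5E -> 'EEEEE'
  7D -> 'DDDDDDD'
  6E -> 'EEEEEE'
  1D -> 'D'
  5E -> 'EEEEE'

Decoded = EEEEEDDDDDDDEEEEEEDEEEEE


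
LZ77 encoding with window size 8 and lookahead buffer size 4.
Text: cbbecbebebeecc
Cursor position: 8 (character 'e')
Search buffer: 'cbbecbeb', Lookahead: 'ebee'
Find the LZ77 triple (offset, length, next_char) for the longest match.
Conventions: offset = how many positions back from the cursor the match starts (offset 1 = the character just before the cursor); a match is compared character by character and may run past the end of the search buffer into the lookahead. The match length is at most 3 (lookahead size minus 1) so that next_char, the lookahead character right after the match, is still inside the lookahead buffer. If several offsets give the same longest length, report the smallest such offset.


Try each offset into the search buffer:
  offset=1 (pos 7, char 'b'): match length 0
  offset=2 (pos 6, char 'e'): match length 3
  offset=3 (pos 5, char 'b'): match length 0
  offset=4 (pos 4, char 'c'): match length 0
  offset=5 (pos 3, char 'e'): match length 1
  offset=6 (pos 2, char 'b'): match length 0
  offset=7 (pos 1, char 'b'): match length 0
  offset=8 (pos 0, char 'c'): match length 0
Longest match has length 3 at offset 2.
next_char = character at position 8 + 3 = 11 -> 'e'

Best match: offset=2, length=3 (matching 'ebe' starting at position 6)
LZ77 triple: (2, 3, 'e')


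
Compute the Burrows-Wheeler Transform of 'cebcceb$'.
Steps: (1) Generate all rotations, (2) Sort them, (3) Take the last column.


Rotations (sorted):
  0: $cebcceb -> last char: b
  1: b$cebcce -> last char: e
  2: bcceb$ce -> last char: e
  3: cceb$ceb -> last char: b
  4: ceb$cebc -> last char: c
  5: cebcceb$ -> last char: $
  6: eb$cebcc -> last char: c
  7: ebcceb$c -> last char: c


BWT = beebc$cc


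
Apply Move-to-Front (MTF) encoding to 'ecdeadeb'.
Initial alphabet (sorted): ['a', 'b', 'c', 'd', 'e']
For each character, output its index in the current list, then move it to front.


MTF encoding:
'e': index 4 in ['a', 'b', 'c', 'd', 'e'] -> ['e', 'a', 'b', 'c', 'd']
'c': index 3 in ['e', 'a', 'b', 'c', 'd'] -> ['c', 'e', 'a', 'b', 'd']
'd': index 4 in ['c', 'e', 'a', 'b', 'd'] -> ['d', 'c', 'e', 'a', 'b']
'e': index 2 in ['d', 'c', 'e', 'a', 'b'] -> ['e', 'd', 'c', 'a', 'b']
'a': index 3 in ['e', 'd', 'c', 'a', 'b'] -> ['a', 'e', 'd', 'c', 'b']
'd': index 2 in ['a', 'e', 'd', 'c', 'b'] -> ['d', 'a', 'e', 'c', 'b']
'e': index 2 in ['d', 'a', 'e', 'c', 'b'] -> ['e', 'd', 'a', 'c', 'b']
'b': index 4 in ['e', 'd', 'a', 'c', 'b'] -> ['b', 'e', 'd', 'a', 'c']


Output: [4, 3, 4, 2, 3, 2, 2, 4]


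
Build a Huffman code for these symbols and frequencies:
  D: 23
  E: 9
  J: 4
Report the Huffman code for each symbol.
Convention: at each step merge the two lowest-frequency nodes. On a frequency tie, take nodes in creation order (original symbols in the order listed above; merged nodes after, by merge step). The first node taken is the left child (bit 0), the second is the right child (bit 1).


Huffman tree construction:
Step 1: Merge J(4) + E(9) = 13
Step 2: Merge (J+E)(13) + D(23) = 36
Read each symbol's code off the tree from the root (left child = 0, right child = 1).

Codes:
  D: 1 (length 1)
  E: 01 (length 2)
  J: 00 (length 2)
Average code length: 49/36 = 1.3611 bits/symbol


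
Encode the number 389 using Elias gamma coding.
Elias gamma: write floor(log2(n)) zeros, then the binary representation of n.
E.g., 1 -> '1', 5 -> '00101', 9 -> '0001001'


num_bits = floor(log2(389)) + 1 = 9
leading_zeros = num_bits - 1 = 8
binary(389) = 110000101

Elias gamma(389) = '00000000' + '110000101' = 00000000110000101 (17 bits)


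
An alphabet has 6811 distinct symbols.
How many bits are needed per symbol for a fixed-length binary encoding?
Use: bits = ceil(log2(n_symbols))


log2(6811) = 12.7337
Bracket: 2^12 = 4096 < 6811 <= 2^13 = 8192
So ceil(log2(6811)) = 13

bits = ceil(log2(6811)) = ceil(12.7337) = 13 bits


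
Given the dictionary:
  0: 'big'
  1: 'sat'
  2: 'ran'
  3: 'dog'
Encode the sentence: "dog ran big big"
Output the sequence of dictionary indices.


Look up each word in the dictionary:
  'dog' -> 3
  'ran' -> 2
  'big' -> 0
  'big' -> 0

Encoded: [3, 2, 0, 0]


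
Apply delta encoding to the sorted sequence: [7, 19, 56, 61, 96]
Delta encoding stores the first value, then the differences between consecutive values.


First value: 7
Deltas:
  19 - 7 = 12
  56 - 19 = 37
  61 - 56 = 5
  96 - 61 = 35


Delta encoded: [7, 12, 37, 5, 35]


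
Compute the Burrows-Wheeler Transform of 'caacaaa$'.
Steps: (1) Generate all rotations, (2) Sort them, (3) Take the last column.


Rotations (sorted):
  0: $caacaaa -> last char: a
  1: a$caacaa -> last char: a
  2: aa$caaca -> last char: a
  3: aaa$caac -> last char: c
  4: aacaaa$c -> last char: c
  5: acaaa$ca -> last char: a
  6: caaa$caa -> last char: a
  7: caacaaa$ -> last char: $


BWT = aaaccaa$


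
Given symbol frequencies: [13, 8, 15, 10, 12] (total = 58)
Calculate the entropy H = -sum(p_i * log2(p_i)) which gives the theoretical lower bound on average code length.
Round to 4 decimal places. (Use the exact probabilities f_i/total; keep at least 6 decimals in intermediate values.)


Per-symbol terms -p_i * log2(p_i) with p_i = f_i/58:
  p = 13/58 = 0.224138: log2(p) = -2.157541, -p*log2(p) = 0.483587
  p = 8/58 = 0.137931: log2(p) = -2.857981, -p*log2(p) = 0.394204
  p = 15/58 = 0.258621: log2(p) = -1.951090, -p*log2(p) = 0.504592
  p = 10/58 = 0.172414: log2(p) = -2.536053, -p*log2(p) = 0.437251
  p = 12/58 = 0.206897: log2(p) = -2.273018, -p*log2(p) = 0.470280
H = 0.483587 + 0.394204 + 0.504592 + 0.437251 + 0.470280 = 2.289914

H = 2.2899 bits/symbol


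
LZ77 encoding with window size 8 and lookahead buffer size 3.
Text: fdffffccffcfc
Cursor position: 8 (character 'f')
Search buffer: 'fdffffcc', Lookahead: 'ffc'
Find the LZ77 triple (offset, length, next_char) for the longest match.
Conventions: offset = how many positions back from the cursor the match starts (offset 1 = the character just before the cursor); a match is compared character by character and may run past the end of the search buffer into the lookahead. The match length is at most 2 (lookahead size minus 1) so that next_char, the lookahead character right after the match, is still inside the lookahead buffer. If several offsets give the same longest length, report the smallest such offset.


Try each offset into the search buffer:
  offset=1 (pos 7, char 'c'): match length 0
  offset=2 (pos 6, char 'c'): match length 0
  offset=3 (pos 5, char 'f'): match length 1
  offset=4 (pos 4, char 'f'): match length 2
  offset=5 (pos 3, char 'f'): match length 2
  offset=6 (pos 2, char 'f'): match length 2
  offset=7 (pos 1, char 'd'): match length 0
  offset=8 (pos 0, char 'f'): match length 1
Longest match has length 2, found at offsets 4, 5, 6; take the smallest, offset 4.
next_char = character at position 8 + 2 = 10 -> 'c'

Best match: offset=4, length=2 (matching 'ff' starting at position 4)
LZ77 triple: (4, 2, 'c')


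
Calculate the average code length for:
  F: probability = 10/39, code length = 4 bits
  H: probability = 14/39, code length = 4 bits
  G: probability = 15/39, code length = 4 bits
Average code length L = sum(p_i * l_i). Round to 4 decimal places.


Weighted contributions p_i * l_i:
  F: (10/39) * 4 = 40/39
  H: (14/39) * 4 = 56/39
  G: (15/39) * 4 = 60/39
Sum = (40 + 56 + 60)/39 = 156/39

L = 156/39 = 4.0000 bits/symbol


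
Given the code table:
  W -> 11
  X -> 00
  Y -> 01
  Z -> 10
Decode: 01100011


Decoding:
01 -> Y
10 -> Z
00 -> X
11 -> W


Result: YZXW


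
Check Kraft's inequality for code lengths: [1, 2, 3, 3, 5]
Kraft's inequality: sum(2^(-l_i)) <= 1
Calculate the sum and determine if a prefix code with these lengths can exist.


Sum = 2^(-1) + 2^(-2) + 2^(-3) + 2^(-3) + 2^(-5)
    = 0.5 + 0.25 + 0.125 + 0.125 + 0.03125
    = 33/32 = 1.03125
Since 1.03125 > 1, Kraft's inequality is NOT satisfied.
A prefix code with these lengths CANNOT exist.

Kraft sum = 1.03125. Not satisfied.


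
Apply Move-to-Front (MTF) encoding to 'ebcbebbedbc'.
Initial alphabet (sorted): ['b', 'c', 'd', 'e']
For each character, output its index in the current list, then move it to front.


MTF encoding:
'e': index 3 in ['b', 'c', 'd', 'e'] -> ['e', 'b', 'c', 'd']
'b': index 1 in ['e', 'b', 'c', 'd'] -> ['b', 'e', 'c', 'd']
'c': index 2 in ['b', 'e', 'c', 'd'] -> ['c', 'b', 'e', 'd']
'b': index 1 in ['c', 'b', 'e', 'd'] -> ['b', 'c', 'e', 'd']
'e': index 2 in ['b', 'c', 'e', 'd'] -> ['e', 'b', 'c', 'd']
'b': index 1 in ['e', 'b', 'c', 'd'] -> ['b', 'e', 'c', 'd']
'b': index 0 in ['b', 'e', 'c', 'd'] -> ['b', 'e', 'c', 'd']
'e': index 1 in ['b', 'e', 'c', 'd'] -> ['e', 'b', 'c', 'd']
'd': index 3 in ['e', 'b', 'c', 'd'] -> ['d', 'e', 'b', 'c']
'b': index 2 in ['d', 'e', 'b', 'c'] -> ['b', 'd', 'e', 'c']
'c': index 3 in ['b', 'd', 'e', 'c'] -> ['c', 'b', 'd', 'e']


Output: [3, 1, 2, 1, 2, 1, 0, 1, 3, 2, 3]


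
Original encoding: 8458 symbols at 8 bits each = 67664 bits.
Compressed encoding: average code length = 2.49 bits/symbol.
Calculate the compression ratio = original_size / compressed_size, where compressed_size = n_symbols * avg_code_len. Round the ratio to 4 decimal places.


original_size = n_symbols * orig_bits = 8458 * 8 = 67664 bits
compressed_size = n_symbols * avg_code_len = 8458 * 2.49 = 21060.42 bits
ratio = original_size / compressed_size = 67664 / 21060.42 = 3.2129

Compression ratio = 3.2129


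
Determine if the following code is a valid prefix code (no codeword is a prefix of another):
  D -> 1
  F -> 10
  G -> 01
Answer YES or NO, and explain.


Checking each pair (does one codeword prefix another?):
  D='1' vs F='10': prefix -- VIOLATION

NO -- this is NOT a valid prefix code. D (1) is a prefix of F (10).


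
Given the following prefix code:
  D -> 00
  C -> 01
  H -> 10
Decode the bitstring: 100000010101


Decoding step by step:
Bits 10 -> H
Bits 00 -> D
Bits 00 -> D
Bits 01 -> C
Bits 01 -> C
Bits 01 -> C


Decoded message: HDDCCC


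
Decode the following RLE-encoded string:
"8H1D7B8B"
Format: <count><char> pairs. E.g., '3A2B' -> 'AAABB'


Expanding each <count><char> pair:
  8H -> 'HHHHHHHH'
  1D -> 'D'
  7B -> 'BBBBBBB'
  8B -> 'BBBBBBBB'

Decoded = HHHHHHHHDBBBBBBBBBBBBBBB


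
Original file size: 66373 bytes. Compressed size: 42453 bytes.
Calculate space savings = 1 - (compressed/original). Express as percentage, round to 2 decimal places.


ratio = compressed/original = 42453/66373 = 0.639612
savings = 1 - ratio = 1 - 0.639612 = 0.360388
as a percentage: 0.360388 * 100 = 36.04%

Space savings = 1 - 42453/66373 = 36.04%


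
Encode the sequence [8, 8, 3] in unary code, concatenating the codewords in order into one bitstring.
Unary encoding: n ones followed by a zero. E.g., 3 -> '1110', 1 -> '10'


Encode each number as n ones followed by a terminating 0:
  8 -> 111111110 (9 bits)
  8 -> 111111110 (9 bits)
  3 -> 1110 (4 bits)
Total length = 9 + 9 + 4 = 22 bits.

Unary([8, 8, 3]) = 1111111101111111101110 (22 bits)


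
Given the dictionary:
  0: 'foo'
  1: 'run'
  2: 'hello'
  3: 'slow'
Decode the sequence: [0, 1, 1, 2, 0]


Look up each index in the dictionary:
  0 -> 'foo'
  1 -> 'run'
  1 -> 'run'
  2 -> 'hello'
  0 -> 'foo'

Decoded: "foo run run hello foo"


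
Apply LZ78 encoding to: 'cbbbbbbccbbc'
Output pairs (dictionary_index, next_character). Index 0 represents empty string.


LZ78 encoding steps:
Dictionary: {0: ''}
Step 1: w='' (idx 0), next='c' -> output (0, 'c'), add 'c' as idx 1
Step 2: w='' (idx 0), next='b' -> output (0, 'b'), add 'b' as idx 2
Step 3: w='b' (idx 2), next='b' -> output (2, 'b'), add 'bb' as idx 3
Step 4: w='bb' (idx 3), next='b' -> output (3, 'b'), add 'bbb' as idx 4
Step 5: w='c' (idx 1), next='c' -> output (1, 'c'), add 'cc' as idx 5
Step 6: w='bb' (idx 3), next='c' -> output (3, 'c'), add 'bbc' as idx 6


Encoded: [(0, 'c'), (0, 'b'), (2, 'b'), (3, 'b'), (1, 'c'), (3, 'c')]


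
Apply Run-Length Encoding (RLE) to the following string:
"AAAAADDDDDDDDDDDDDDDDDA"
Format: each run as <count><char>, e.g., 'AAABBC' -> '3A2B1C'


Scanning runs left to right:
  i=0: run of 'A' x 5 -> '5A'
  i=5: run of 'D' x 17 -> '17D'
  i=22: run of 'A' x 1 -> '1A'

RLE = 5A17D1A


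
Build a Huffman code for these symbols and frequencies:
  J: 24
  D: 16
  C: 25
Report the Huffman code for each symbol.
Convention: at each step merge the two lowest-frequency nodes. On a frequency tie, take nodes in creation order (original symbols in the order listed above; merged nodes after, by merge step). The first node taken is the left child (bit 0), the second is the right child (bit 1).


Huffman tree construction:
Step 1: Merge D(16) + J(24) = 40
Step 2: Merge C(25) + (D+J)(40) = 65
Read each symbol's code off the tree from the root (left child = 0, right child = 1).

Codes:
  J: 11 (length 2)
  D: 10 (length 2)
  C: 0 (length 1)
Average code length: 105/65 = 1.6154 bits/symbol


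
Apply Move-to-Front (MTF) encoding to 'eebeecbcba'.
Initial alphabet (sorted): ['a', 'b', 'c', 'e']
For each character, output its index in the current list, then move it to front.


MTF encoding:
'e': index 3 in ['a', 'b', 'c', 'e'] -> ['e', 'a', 'b', 'c']
'e': index 0 in ['e', 'a', 'b', 'c'] -> ['e', 'a', 'b', 'c']
'b': index 2 in ['e', 'a', 'b', 'c'] -> ['b', 'e', 'a', 'c']
'e': index 1 in ['b', 'e', 'a', 'c'] -> ['e', 'b', 'a', 'c']
'e': index 0 in ['e', 'b', 'a', 'c'] -> ['e', 'b', 'a', 'c']
'c': index 3 in ['e', 'b', 'a', 'c'] -> ['c', 'e', 'b', 'a']
'b': index 2 in ['c', 'e', 'b', 'a'] -> ['b', 'c', 'e', 'a']
'c': index 1 in ['b', 'c', 'e', 'a'] -> ['c', 'b', 'e', 'a']
'b': index 1 in ['c', 'b', 'e', 'a'] -> ['b', 'c', 'e', 'a']
'a': index 3 in ['b', 'c', 'e', 'a'] -> ['a', 'b', 'c', 'e']


Output: [3, 0, 2, 1, 0, 3, 2, 1, 1, 3]


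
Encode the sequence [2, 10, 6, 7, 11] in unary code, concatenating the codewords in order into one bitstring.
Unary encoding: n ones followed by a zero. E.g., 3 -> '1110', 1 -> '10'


Encode each number as n ones followed by a terminating 0:
  2 -> 110 (3 bits)
  10 -> 11111111110 (11 bits)
  6 -> 1111110 (7 bits)
  7 -> 11111110 (8 bits)
  11 -> 111111111110 (12 bits)
Total length = 3 + 11 + 7 + 8 + 12 = 41 bits.

Unary([2, 10, 6, 7, 11]) = 11011111111110111111011111110111111111110 (41 bits)


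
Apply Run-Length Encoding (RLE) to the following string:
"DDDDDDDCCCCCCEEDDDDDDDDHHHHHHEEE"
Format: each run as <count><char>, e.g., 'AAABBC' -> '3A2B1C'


Scanning runs left to right:
  i=0: run of 'D' x 7 -> '7D'
  i=7: run of 'C' x 6 -> '6C'
  i=13: run of 'E' x 2 -> '2E'
  i=15: run of 'D' x 8 -> '8D'
  i=23: run of 'H' x 6 -> '6H'
  i=29: run of 'E' x 3 -> '3E'

RLE = 7D6C2E8D6H3E


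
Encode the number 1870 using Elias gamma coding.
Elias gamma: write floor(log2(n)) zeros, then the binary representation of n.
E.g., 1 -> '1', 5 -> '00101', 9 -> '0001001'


num_bits = floor(log2(1870)) + 1 = 11
leading_zeros = num_bits - 1 = 10
binary(1870) = 11101001110

Elias gamma(1870) = '0000000000' + '11101001110' = 000000000011101001110 (21 bits)


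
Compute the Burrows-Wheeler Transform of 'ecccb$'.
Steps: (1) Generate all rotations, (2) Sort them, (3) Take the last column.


Rotations (sorted):
  0: $ecccb -> last char: b
  1: b$eccc -> last char: c
  2: cb$ecc -> last char: c
  3: ccb$ec -> last char: c
  4: cccb$e -> last char: e
  5: ecccb$ -> last char: $


BWT = bccce$


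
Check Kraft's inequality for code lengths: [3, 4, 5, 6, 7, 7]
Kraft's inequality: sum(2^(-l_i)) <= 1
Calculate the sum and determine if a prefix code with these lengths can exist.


Sum = 2^(-3) + 2^(-4) + 2^(-5) + 2^(-6) + 2^(-7) + 2^(-7)
    = 0.125 + 0.0625 + 0.03125 + 0.015625 + 0.0078125 + 0.0078125
    = 32/128 = 0.25
Since 0.25 <= 1, Kraft's inequality IS satisfied.
A prefix code with these lengths CAN exist.

Kraft sum = 0.25. Satisfied.


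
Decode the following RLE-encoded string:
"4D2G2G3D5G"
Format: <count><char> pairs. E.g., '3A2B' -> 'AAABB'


Expanding each <count><char> pair:
  4D -> 'DDDD'
  2G -> 'GG'
  2G -> 'GG'
  3D -> 'DDD'
  5G -> 'GGGGG'

Decoded = DDDDGGGGDDDGGGGG


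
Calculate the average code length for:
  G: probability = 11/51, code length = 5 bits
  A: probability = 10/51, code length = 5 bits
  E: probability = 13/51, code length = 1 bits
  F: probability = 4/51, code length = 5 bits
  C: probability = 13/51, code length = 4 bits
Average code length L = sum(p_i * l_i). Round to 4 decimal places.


Weighted contributions p_i * l_i:
  G: (11/51) * 5 = 55/51
  A: (10/51) * 5 = 50/51
  E: (13/51) * 1 = 13/51
  F: (4/51) * 5 = 20/51
  C: (13/51) * 4 = 52/51
Sum = (55 + 50 + 13 + 20 + 52)/51 = 190/51

L = 190/51 = 3.7255 bits/symbol


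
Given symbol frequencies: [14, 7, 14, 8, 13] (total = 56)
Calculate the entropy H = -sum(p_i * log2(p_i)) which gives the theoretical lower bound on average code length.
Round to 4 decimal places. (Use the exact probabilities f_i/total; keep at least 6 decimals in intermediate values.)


Per-symbol terms -p_i * log2(p_i) with p_i = f_i/56:
  p = 14/56 = 0.250000: log2(p) = -2.000000, -p*log2(p) = 0.500000
  p = 7/56 = 0.125000: log2(p) = -3.000000, -p*log2(p) = 0.375000
  p = 14/56 = 0.250000: log2(p) = -2.000000, -p*log2(p) = 0.500000
  p = 8/56 = 0.142857: log2(p) = -2.807355, -p*log2(p) = 0.401051
  p = 13/56 = 0.232143: log2(p) = -2.106915, -p*log2(p) = 0.489105
H = 0.500000 + 0.375000 + 0.500000 + 0.401051 + 0.489105 = 2.265156

H = 2.2652 bits/symbol


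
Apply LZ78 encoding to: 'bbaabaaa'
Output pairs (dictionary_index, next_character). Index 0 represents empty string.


LZ78 encoding steps:
Dictionary: {0: ''}
Step 1: w='' (idx 0), next='b' -> output (0, 'b'), add 'b' as idx 1
Step 2: w='b' (idx 1), next='a' -> output (1, 'a'), add 'ba' as idx 2
Step 3: w='' (idx 0), next='a' -> output (0, 'a'), add 'a' as idx 3
Step 4: w='ba' (idx 2), next='a' -> output (2, 'a'), add 'baa' as idx 4
Step 5: w='a' (idx 3), end of input -> output (3, '')


Encoded: [(0, 'b'), (1, 'a'), (0, 'a'), (2, 'a'), (3, '')]


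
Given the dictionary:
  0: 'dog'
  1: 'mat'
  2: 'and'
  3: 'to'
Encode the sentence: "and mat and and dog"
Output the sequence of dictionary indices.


Look up each word in the dictionary:
  'and' -> 2
  'mat' -> 1
  'and' -> 2
  'and' -> 2
  'dog' -> 0

Encoded: [2, 1, 2, 2, 0]


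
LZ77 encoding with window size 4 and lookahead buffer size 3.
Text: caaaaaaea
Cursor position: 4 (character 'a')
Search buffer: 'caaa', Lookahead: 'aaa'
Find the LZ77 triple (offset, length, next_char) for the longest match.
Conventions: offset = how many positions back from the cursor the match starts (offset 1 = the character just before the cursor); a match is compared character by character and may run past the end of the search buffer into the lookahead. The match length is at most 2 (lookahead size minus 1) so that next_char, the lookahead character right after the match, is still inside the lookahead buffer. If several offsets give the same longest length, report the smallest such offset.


Try each offset into the search buffer:
  offset=1 (pos 3, char 'a'): match length 2
  offset=2 (pos 2, char 'a'): match length 2
  offset=3 (pos 1, char 'a'): match length 2
  offset=4 (pos 0, char 'c'): match length 0
Longest match has length 2, found at offsets 1, 2, 3; take the smallest, offset 1.
next_char = character at position 4 + 2 = 6 -> 'a'

Best match: offset=1, length=2 (matching 'aa' starting at position 3)
LZ77 triple: (1, 2, 'a')


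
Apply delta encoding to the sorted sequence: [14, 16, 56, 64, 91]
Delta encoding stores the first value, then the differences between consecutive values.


First value: 14
Deltas:
  16 - 14 = 2
  56 - 16 = 40
  64 - 56 = 8
  91 - 64 = 27


Delta encoded: [14, 2, 40, 8, 27]


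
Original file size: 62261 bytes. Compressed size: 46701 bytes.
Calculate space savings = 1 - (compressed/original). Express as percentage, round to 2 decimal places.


ratio = compressed/original = 46701/62261 = 0.750084
savings = 1 - ratio = 1 - 0.750084 = 0.249916
as a percentage: 0.249916 * 100 = 24.99%

Space savings = 1 - 46701/62261 = 24.99%


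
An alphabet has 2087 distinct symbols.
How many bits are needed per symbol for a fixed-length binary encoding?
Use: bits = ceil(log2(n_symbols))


log2(2087) = 11.0272
Bracket: 2^11 = 2048 < 2087 <= 2^12 = 4096
So ceil(log2(2087)) = 12

bits = ceil(log2(2087)) = ceil(11.0272) = 12 bits


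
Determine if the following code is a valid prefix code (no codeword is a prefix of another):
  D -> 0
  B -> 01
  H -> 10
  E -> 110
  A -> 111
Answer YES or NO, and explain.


Checking each pair (does one codeword prefix another?):
  D='0' vs B='01': prefix -- VIOLATION

NO -- this is NOT a valid prefix code. D (0) is a prefix of B (01).


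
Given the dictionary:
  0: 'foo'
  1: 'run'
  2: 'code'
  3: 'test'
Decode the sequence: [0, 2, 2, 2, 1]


Look up each index in the dictionary:
  0 -> 'foo'
  2 -> 'code'
  2 -> 'code'
  2 -> 'code'
  1 -> 'run'

Decoded: "foo code code code run"


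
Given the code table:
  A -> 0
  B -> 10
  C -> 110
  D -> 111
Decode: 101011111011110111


Decoding:
10 -> B
10 -> B
111 -> D
110 -> C
111 -> D
10 -> B
111 -> D


Result: BBDCDBD


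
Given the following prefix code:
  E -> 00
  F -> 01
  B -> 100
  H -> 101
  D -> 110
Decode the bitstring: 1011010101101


Decoding step by step:
Bits 101 -> H
Bits 101 -> H
Bits 01 -> F
Bits 01 -> F
Bits 101 -> H


Decoded message: HHFFH


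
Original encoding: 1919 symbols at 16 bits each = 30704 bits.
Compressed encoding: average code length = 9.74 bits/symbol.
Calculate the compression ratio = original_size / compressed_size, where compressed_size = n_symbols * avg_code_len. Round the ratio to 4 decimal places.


original_size = n_symbols * orig_bits = 1919 * 16 = 30704 bits
compressed_size = n_symbols * avg_code_len = 1919 * 9.74 = 18691.06 bits
ratio = original_size / compressed_size = 30704 / 18691.06 = 1.6427

Compression ratio = 1.6427


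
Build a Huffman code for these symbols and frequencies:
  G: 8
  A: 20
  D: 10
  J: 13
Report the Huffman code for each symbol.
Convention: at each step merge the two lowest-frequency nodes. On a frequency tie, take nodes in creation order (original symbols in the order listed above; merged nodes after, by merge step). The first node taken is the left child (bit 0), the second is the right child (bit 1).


Huffman tree construction:
Step 1: Merge G(8) + D(10) = 18
Step 2: Merge J(13) + (G+D)(18) = 31
Step 3: Merge A(20) + (J+(G+D))(31) = 51
Read each symbol's code off the tree from the root (left child = 0, right child = 1).

Codes:
  G: 110 (length 3)
  A: 0 (length 1)
  D: 111 (length 3)
  J: 10 (length 2)
Average code length: 100/51 = 1.9608 bits/symbol


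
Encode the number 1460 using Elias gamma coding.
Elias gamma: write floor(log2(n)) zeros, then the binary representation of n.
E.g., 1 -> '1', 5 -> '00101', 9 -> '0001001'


num_bits = floor(log2(1460)) + 1 = 11
leading_zeros = num_bits - 1 = 10
binary(1460) = 10110110100

Elias gamma(1460) = '0000000000' + '10110110100' = 000000000010110110100 (21 bits)


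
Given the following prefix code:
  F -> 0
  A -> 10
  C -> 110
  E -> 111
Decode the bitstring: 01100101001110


Decoding step by step:
Bits 0 -> F
Bits 110 -> C
Bits 0 -> F
Bits 10 -> A
Bits 10 -> A
Bits 0 -> F
Bits 111 -> E
Bits 0 -> F


Decoded message: FCFAAFEF


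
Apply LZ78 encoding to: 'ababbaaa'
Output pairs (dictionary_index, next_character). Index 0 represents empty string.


LZ78 encoding steps:
Dictionary: {0: ''}
Step 1: w='' (idx 0), next='a' -> output (0, 'a'), add 'a' as idx 1
Step 2: w='' (idx 0), next='b' -> output (0, 'b'), add 'b' as idx 2
Step 3: w='a' (idx 1), next='b' -> output (1, 'b'), add 'ab' as idx 3
Step 4: w='b' (idx 2), next='a' -> output (2, 'a'), add 'ba' as idx 4
Step 5: w='a' (idx 1), next='a' -> output (1, 'a'), add 'aa' as idx 5


Encoded: [(0, 'a'), (0, 'b'), (1, 'b'), (2, 'a'), (1, 'a')]


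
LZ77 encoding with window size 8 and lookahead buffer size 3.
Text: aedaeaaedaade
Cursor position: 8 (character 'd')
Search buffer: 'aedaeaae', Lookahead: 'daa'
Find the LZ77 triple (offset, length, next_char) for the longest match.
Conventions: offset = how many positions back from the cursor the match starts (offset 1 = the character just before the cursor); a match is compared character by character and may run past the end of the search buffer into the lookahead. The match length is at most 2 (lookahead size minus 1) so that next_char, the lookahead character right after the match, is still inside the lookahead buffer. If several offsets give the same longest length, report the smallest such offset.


Try each offset into the search buffer:
  offset=1 (pos 7, char 'e'): match length 0
  offset=2 (pos 6, char 'a'): match length 0
  offset=3 (pos 5, char 'a'): match length 0
  offset=4 (pos 4, char 'e'): match length 0
  offset=5 (pos 3, char 'a'): match length 0
  offset=6 (pos 2, char 'd'): match length 2
  offset=7 (pos 1, char 'e'): match length 0
  offset=8 (pos 0, char 'a'): match length 0
Longest match has length 2 at offset 6.
next_char = character at position 8 + 2 = 10 -> 'a'

Best match: offset=6, length=2 (matching 'da' starting at position 2)
LZ77 triple: (6, 2, 'a')


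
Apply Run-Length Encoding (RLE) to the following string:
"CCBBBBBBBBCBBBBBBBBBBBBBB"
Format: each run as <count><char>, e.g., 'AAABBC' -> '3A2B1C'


Scanning runs left to right:
  i=0: run of 'C' x 2 -> '2C'
  i=2: run of 'B' x 8 -> '8B'
  i=10: run of 'C' x 1 -> '1C'
  i=11: run of 'B' x 14 -> '14B'

RLE = 2C8B1C14B


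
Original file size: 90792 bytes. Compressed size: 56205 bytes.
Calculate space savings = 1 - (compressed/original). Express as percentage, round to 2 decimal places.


ratio = compressed/original = 56205/90792 = 0.619052
savings = 1 - ratio = 1 - 0.619052 = 0.380948
as a percentage: 0.380948 * 100 = 38.09%

Space savings = 1 - 56205/90792 = 38.09%


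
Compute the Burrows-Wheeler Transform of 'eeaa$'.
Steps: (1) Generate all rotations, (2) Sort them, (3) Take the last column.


Rotations (sorted):
  0: $eeaa -> last char: a
  1: a$eea -> last char: a
  2: aa$ee -> last char: e
  3: eaa$e -> last char: e
  4: eeaa$ -> last char: $


BWT = aaee$


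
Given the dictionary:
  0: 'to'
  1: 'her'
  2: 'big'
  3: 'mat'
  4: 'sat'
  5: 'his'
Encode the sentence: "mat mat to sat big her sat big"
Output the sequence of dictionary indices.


Look up each word in the dictionary:
  'mat' -> 3
  'mat' -> 3
  'to' -> 0
  'sat' -> 4
  'big' -> 2
  'her' -> 1
  'sat' -> 4
  'big' -> 2

Encoded: [3, 3, 0, 4, 2, 1, 4, 2]


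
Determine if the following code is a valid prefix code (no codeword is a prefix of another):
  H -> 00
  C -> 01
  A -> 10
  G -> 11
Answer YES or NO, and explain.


Checking each pair (does one codeword prefix another?):
  H='00' vs C='01': no prefix
  H='00' vs A='10': no prefix
  H='00' vs G='11': no prefix
  C='01' vs H='00': no prefix
  C='01' vs A='10': no prefix
  C='01' vs G='11': no prefix
  A='10' vs H='00': no prefix
  A='10' vs C='01': no prefix
  A='10' vs G='11': no prefix
  G='11' vs H='00': no prefix
  G='11' vs C='01': no prefix
  G='11' vs A='10': no prefix
No violation found over all pairs.

YES -- this is a valid prefix code. No codeword is a prefix of any other codeword.


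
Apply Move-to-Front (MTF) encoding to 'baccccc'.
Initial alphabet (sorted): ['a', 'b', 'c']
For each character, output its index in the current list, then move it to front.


MTF encoding:
'b': index 1 in ['a', 'b', 'c'] -> ['b', 'a', 'c']
'a': index 1 in ['b', 'a', 'c'] -> ['a', 'b', 'c']
'c': index 2 in ['a', 'b', 'c'] -> ['c', 'a', 'b']
'c': index 0 in ['c', 'a', 'b'] -> ['c', 'a', 'b']
'c': index 0 in ['c', 'a', 'b'] -> ['c', 'a', 'b']
'c': index 0 in ['c', 'a', 'b'] -> ['c', 'a', 'b']
'c': index 0 in ['c', 'a', 'b'] -> ['c', 'a', 'b']


Output: [1, 1, 2, 0, 0, 0, 0]
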